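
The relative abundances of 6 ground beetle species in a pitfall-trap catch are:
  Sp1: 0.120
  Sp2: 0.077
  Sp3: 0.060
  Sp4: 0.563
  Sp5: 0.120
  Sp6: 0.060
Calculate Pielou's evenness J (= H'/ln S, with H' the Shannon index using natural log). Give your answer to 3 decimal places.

H' = −Σ pᵢ ln pᵢ = −((-0.25443) + (-0.19742) + (-0.16880) + (-0.32343) + (-0.25443) + (-0.16880)) = 1.36733 (working shown to 5 dp, full precision carried).
With S = 6 species, ln S = 1.79176, so J = 1.36733/1.79176 = 0.76312, i.e. 0.763 to 3 decimal places.

0.763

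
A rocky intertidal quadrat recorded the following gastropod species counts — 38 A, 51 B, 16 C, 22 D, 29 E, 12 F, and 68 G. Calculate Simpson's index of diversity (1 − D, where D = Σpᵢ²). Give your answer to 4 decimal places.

0.8134

Total N = 38+51+16+22+29+12+68 = 236, so the proportions are 0.161017, 0.216102, 0.067797, 0.09322, 0.122881, 0.050847, 0.288136 (working shown to 6 dp, full precision carried).
D = 0.161017² + 0.216102² + 0.067797² + 0.09322² + 0.122881² + 0.050847² + 0.288136² = 0.025926 + 0.046700 + 0.004596 + 0.008690 + 0.015100 + 0.002585 + 0.083022 = 0.186620.
So 1 − D = 0.813380, i.e. 0.8134 to 4 decimal places.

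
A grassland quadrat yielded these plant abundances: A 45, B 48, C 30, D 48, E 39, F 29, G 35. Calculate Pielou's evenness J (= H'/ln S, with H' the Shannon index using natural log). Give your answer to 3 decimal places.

0.990

Total N = 45+48+30+48+39+29+35 = 274, so the proportions are 0.16423, 0.17518, 0.10949, 0.17518, 0.14234, 0.10584, 0.12774 (working shown to 5 dp, full precision carried).
H' = −Σ pᵢ ln pᵢ = −((-0.29668) + (-0.30516) + (-0.24218) + (-0.30516) + (-0.27749) + (-0.23770) + (-0.26286)) = 1.92722.
With S = 7 species, ln S = 1.94591, so J = 1.92722/1.94591 = 0.99040, i.e. 0.990 to 3 decimal places.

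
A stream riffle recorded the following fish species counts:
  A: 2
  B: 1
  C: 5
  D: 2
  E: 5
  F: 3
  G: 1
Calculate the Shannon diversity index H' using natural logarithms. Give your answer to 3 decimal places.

Total N = 2+1+5+2+5+3+1 = 19, so the proportions are 0.10526, 0.05263, 0.26316, 0.10526, 0.26316, 0.15789, 0.05263 (working shown to 5 dp, full precision carried).
Each pᵢ ln pᵢ term: 0.10526×(-2.25129)=-0.23698, 0.05263×(-2.94444)=-0.15497, 0.26316×(-1.33500)=-0.35132, 0.10526×(-2.25129)=-0.23698, 0.26316×(-1.33500)=-0.35132, 0.15789×(-1.84583)=-0.29145, 0.05263×(-2.94444)=-0.15497.
Sum = -1.77798, so H' = 1.778.

1.778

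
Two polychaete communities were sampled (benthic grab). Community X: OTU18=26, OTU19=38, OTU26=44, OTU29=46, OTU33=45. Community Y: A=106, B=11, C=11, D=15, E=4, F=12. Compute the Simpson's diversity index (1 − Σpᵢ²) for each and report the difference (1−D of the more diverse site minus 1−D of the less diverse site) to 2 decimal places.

0.26

Community X: N=199, proportions 0.13065, 0.19095, 0.22111, 0.23116, 0.22613, giving 1−D = 0.79301 (working shown to 5 dp, full precision carried).
Community Y: N=159, proportions 0.66667, 0.06918, 0.06918, 0.09434, 0.02516, 0.07547, giving 1−D = 0.53075.
Difference = |0.79301 − 0.53075| = 0.26226, i.e. 0.26 to 2 decimal places.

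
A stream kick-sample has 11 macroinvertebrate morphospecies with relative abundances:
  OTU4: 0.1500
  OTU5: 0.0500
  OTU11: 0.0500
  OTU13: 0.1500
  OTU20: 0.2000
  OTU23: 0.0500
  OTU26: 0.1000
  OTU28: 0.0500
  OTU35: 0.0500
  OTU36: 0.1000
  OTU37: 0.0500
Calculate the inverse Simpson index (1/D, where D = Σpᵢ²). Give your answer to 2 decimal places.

8.33

D = 0.15² + 0.05² + 0.05² + 0.15² + 0.2² + 0.05² + 0.1² + 0.05² + 0.05² + 0.1² + 0.05² = 0.022500 + 0.002500 + 0.002500 + 0.022500 + 0.040000 + 0.002500 + 0.010000 + 0.002500 + 0.002500 + 0.010000 + 0.002500 = 0.120000 (working shown to 6 dp, full precision carried).
So 1/D = 8.3333, i.e. 8.33 to 2 decimal places.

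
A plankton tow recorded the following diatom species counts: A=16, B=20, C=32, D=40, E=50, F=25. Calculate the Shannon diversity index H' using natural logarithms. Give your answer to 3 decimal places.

Total N = 16+20+32+40+50+25 = 183, so the proportions are 0.08743, 0.10929, 0.17486, 0.21858, 0.27322, 0.13661 (working shown to 5 dp, full precision carried).
Each pᵢ ln pᵢ term: 0.08743×(-2.43690)=-0.21306, 0.10929×(-2.21375)=-0.24194, 0.17486×(-1.74375)=-0.30492, 0.21858×(-1.52061)=-0.33237, 0.27322×(-1.29746)=-0.35450, 0.13661×(-1.99061)=-0.27194.
Sum = -1.71873, so H' = 1.719.

1.719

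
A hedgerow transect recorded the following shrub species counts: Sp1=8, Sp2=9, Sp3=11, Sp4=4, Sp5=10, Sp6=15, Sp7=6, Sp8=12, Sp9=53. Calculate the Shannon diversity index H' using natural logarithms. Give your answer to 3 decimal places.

Total N = 8+9+11+4+10+15+6+12+53 = 128, so the proportions are 0.0625, 0.07031, 0.08594, 0.03125, 0.07812, 0.11719, 0.04688, 0.09375, 0.41406 (working shown to 5 dp, full precision carried).
Each pᵢ ln pᵢ term: 0.0625×(-2.77259)=-0.17329, 0.07031×(-2.65481)=-0.18667, 0.08594×(-2.45413)=-0.21090, 0.03125×(-3.46574)=-0.10830, 0.07812×(-2.54945)=-0.19918, 0.11719×(-2.14398)=-0.25125, 0.04688×(-3.06027)=-0.14345, 0.09375×(-2.36712)=-0.22192, 0.41406×(-0.88174)=-0.36509.
Sum = -1.86005, so H' = 1.860.

1.860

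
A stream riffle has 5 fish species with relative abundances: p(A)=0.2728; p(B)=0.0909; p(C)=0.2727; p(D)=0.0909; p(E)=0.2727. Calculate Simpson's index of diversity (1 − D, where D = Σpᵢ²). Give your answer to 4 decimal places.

D = 0.2728² + 0.0909² + 0.2727² + 0.0909² + 0.2727² = 0.074420 + 0.008263 + 0.074365 + 0.008263 + 0.074365 = 0.239676 (working shown to 6 dp, full precision carried).
So 1 − D = 0.760324, i.e. 0.7603 to 4 decimal places.

0.7603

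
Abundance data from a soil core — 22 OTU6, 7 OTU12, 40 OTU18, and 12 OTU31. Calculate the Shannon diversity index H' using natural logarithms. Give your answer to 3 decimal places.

1.197

Total N = 22+7+40+12 = 81, so the proportions are 0.2716, 0.08642, 0.49383, 0.14815 (working shown to 5 dp, full precision carried).
Each pᵢ ln pᵢ term: 0.2716×(-1.30341)=-0.35401, 0.08642×(-2.44854)=-0.21160, 0.49383×(-0.70557)=-0.34843, 0.14815×(-1.90954)=-0.28290.
Sum = -1.19694, so H' = 1.197.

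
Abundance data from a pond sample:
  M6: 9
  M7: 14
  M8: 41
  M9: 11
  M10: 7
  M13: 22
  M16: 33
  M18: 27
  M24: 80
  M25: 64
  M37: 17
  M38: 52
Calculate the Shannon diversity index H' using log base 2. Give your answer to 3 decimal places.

Total N = 9+14+41+11+7+22+33+27+80+64+17+52 = 377, so the proportions are 0.02387, 0.03714, 0.10875, 0.02918, 0.01857, 0.05836, 0.08753, 0.07162, 0.2122, 0.16976, 0.04509, 0.13793 (working shown to 5 dp, full precision carried).
Each pᵢ log₂ pᵢ term: 0.02387×(-5.38850)=-0.12864, 0.03714×(-4.75107)=-0.17643, 0.10875×(-3.20087)=-0.34811, 0.02918×(-5.09899)=-0.14878, 0.01857×(-5.75107)=-0.10678, 0.05836×(-4.09899)=-0.23920, 0.08753×(-3.51403)=-0.30759, 0.07162×(-3.80353)=-0.27240, 0.2122×(-2.23649)=-0.47459, 0.16976×(-2.55842)=-0.43432, 0.04509×(-4.47096)=-0.20161, 0.13793×(-2.85798)=-0.39420.
Sum = -3.23265, so H' = 3.233.

3.233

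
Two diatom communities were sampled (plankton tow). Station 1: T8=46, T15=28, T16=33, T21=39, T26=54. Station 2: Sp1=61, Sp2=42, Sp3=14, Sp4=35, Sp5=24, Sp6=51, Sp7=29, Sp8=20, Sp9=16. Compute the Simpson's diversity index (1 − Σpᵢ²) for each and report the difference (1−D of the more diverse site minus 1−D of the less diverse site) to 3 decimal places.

Station 1: N=200, proportions 0.23, 0.14, 0.165, 0.195, 0.27, giving 1−D = 0.78935 (working shown to 5 dp, full precision carried).
Station 2: N=292, proportions 0.2089, 0.14384, 0.04795, 0.11986, 0.08219, 0.17466, 0.09932, 0.06849, 0.05479, giving 1−D = 0.86419.
Difference = |0.78935 − 0.86419| = 0.07484, i.e. 0.075 to 3 decimal places.

0.075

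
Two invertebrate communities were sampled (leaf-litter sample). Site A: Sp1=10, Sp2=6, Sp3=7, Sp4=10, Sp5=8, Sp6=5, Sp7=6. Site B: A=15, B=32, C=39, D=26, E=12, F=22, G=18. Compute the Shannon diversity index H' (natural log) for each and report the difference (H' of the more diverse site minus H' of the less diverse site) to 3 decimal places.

Site A: N=52, proportions 0.192308, 0.115385, 0.134615, 0.192308, 0.153846, 0.096154, 0.115385, giving H' = 1.915534 (working shown to 6 dp, full precision carried).
Site B: N=164, proportions 0.091463, 0.195122, 0.237805, 0.158537, 0.073171, 0.134146, 0.109756, giving H' = 1.874487.
Difference = |1.915534 − 1.874487| = 0.041047, i.e. 0.041 to 3 decimal places.

0.041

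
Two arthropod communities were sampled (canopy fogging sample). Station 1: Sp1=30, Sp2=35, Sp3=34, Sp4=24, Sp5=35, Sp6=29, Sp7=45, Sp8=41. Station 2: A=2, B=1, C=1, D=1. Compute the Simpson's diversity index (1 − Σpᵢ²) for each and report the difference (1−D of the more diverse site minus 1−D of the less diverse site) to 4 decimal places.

0.1508

Station 1: N=273, proportions 0.10989, 0.128205, 0.124542, 0.087912, 0.128205, 0.106227, 0.164835, 0.150183, giving 1−D = 0.870802 (working shown to 6 dp, full precision carried).
Station 2: N=5, proportions 0.4, 0.2, 0.2, 0.2, giving 1−D = 0.720000.
Difference = |0.870802 − 0.720000| = 0.150802, i.e. 0.1508 to 4 decimal places.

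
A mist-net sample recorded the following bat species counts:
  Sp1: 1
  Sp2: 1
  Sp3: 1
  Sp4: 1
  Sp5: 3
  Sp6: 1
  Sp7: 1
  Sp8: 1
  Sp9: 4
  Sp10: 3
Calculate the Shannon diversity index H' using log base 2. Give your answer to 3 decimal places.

Total N = 1+1+1+1+3+1+1+1+4+3 = 17, so the proportions are 0.05882, 0.05882, 0.05882, 0.05882, 0.17647, 0.05882, 0.05882, 0.05882, 0.23529, 0.17647 (working shown to 5 dp, full precision carried).
Each pᵢ log₂ pᵢ term: 0.05882×(-4.08746)=-0.24044, 0.05882×(-4.08746)=-0.24044, 0.05882×(-4.08746)=-0.24044, 0.05882×(-4.08746)=-0.24044, 0.17647×(-2.50250)=-0.44162, 0.05882×(-4.08746)=-0.24044, 0.05882×(-4.08746)=-0.24044, 0.05882×(-4.08746)=-0.24044, 0.23529×(-2.08746)=-0.49117, 0.17647×(-2.50250)=-0.44162.
Sum = -3.05748, so H' = 3.057.

3.057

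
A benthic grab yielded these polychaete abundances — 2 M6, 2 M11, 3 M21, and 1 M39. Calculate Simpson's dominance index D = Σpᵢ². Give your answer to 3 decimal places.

0.281

Total N = 2+2+3+1 = 8, so the proportions are 0.25, 0.25, 0.375, 0.125 (working shown to 5 dp, full precision carried).
D = 0.25² + 0.25² + 0.375² + 0.125² = 0.06250 + 0.06250 + 0.14062 + 0.01562 = 0.28125.
To 3 decimal places, D = 0.281.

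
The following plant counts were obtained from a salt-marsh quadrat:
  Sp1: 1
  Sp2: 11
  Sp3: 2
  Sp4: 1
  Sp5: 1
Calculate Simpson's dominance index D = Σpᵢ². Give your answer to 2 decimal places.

Total N = 1+11+2+1+1 = 16, so the proportions are 0.0625, 0.6875, 0.125, 0.0625, 0.0625 (working shown to 4 dp, full precision carried).
D = 0.0625² + 0.6875² + 0.125² + 0.0625² + 0.0625² = 0.0039 + 0.4727 + 0.0156 + 0.0039 + 0.0039 = 0.5000.
To 2 decimal places, D = 0.50.

0.50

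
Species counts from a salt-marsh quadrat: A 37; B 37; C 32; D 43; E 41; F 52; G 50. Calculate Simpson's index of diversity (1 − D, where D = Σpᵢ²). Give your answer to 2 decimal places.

Total N = 37+37+32+43+41+52+50 = 292, so the proportions are 0.1267, 0.1267, 0.1096, 0.1473, 0.1404, 0.1781, 0.1712 (working shown to 4 dp, full precision carried).
D = 0.1267² + 0.1267² + 0.1096² + 0.1473² + 0.1404² + 0.1781² + 0.1712² = 0.0161 + 0.0161 + 0.0120 + 0.0217 + 0.0197 + 0.0317 + 0.0293 = 0.1466.
So 1 − D = 0.8534, i.e. 0.85 to 2 decimal places.

0.85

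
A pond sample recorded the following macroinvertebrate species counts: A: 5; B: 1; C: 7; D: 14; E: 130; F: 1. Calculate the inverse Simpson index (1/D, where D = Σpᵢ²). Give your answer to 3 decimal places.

1.454

Total N = 5+1+7+14+130+1 = 158, so the proportions are 0.031646, 0.006329, 0.044304, 0.088608, 0.822785, 0.006329 (working shown to 6 dp, full precision carried).
D = 0.031646² + 0.006329² + 0.044304² + 0.088608² + 0.822785² + 0.006329² = 0.001001 + 0.000040 + 0.001963 + 0.007851 + 0.676975 + 0.000040 = 0.687871.
So 1/D = 1.45376, i.e. 1.454 to 3 decimal places.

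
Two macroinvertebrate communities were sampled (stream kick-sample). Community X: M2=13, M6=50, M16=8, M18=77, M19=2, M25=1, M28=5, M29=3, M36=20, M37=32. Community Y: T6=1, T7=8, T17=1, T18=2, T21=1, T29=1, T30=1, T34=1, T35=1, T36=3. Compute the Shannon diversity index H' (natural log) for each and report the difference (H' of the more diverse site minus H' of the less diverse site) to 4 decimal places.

Community X: N=211, proportions 0.061611, 0.236967, 0.037915, 0.364929, 0.009479, 0.004739, 0.023697, 0.014218, 0.094787, 0.151659, giving H' = 1.732893 (working shown to 6 dp, full precision carried).
Community Y: N=20, proportions 0.05, 0.4, 0.05, 0.1, 0.05, 0.05, 0.05, 0.05, 0.05, 0.15, giving H' = 1.929849.
Difference = |1.732893 − 1.929849| = 0.196956, i.e. 0.1970 to 4 decimal places.

0.1970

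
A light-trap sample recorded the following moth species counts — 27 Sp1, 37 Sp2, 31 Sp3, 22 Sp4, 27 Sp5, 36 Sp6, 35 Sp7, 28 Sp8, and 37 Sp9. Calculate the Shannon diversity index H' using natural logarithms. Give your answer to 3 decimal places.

2.183

Total N = 27+37+31+22+27+36+35+28+37 = 280, so the proportions are 0.09643, 0.13214, 0.11071, 0.07857, 0.09643, 0.12857, 0.125, 0.1, 0.13214 (working shown to 5 dp, full precision carried).
Each pᵢ ln pᵢ term: 0.09643×(-2.33895)=-0.22554, 0.13214×(-2.02387)=-0.26744, 0.11071×(-2.20080)=-0.24366, 0.07857×(-2.54375)=-0.19987, 0.09643×(-2.33895)=-0.22554, 0.12857×(-2.05127)=-0.26373, 0.125×(-2.07944)=-0.25993, 0.1×(-2.30259)=-0.23026, 0.13214×(-2.02387)=-0.26744.
Sum = -2.18341, so H' = 2.183.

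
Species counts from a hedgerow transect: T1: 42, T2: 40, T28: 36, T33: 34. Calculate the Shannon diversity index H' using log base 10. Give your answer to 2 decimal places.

0.60

Total N = 42+40+36+34 = 152, so the proportions are 0.2763, 0.2632, 0.2368, 0.2237 (working shown to 4 dp, full precision carried).
Each pᵢ log₁₀ pᵢ term: 0.2763×(-0.5586)=-0.1543, 0.2632×(-0.5798)=-0.1526, 0.2368×(-0.6255)=-0.1482, 0.2237×(-0.6504)=-0.1455.
Sum = -0.6006, so H' = 0.60.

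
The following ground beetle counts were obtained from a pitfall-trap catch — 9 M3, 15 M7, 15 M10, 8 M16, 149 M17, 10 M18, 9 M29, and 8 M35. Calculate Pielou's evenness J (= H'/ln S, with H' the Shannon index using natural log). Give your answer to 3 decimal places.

Total N = 9+15+15+8+149+10+9+8 = 223, so the proportions are 0.04036, 0.06726, 0.06726, 0.03587, 0.66816, 0.04484, 0.04036, 0.03587 (working shown to 5 dp, full precision carried).
H' = −Σ pᵢ ln pᵢ = −((-0.12955) + (-0.18156) + (-0.18156) + (-0.11938) + (-0.26942) + (-0.13922) + (-0.12955) + (-0.11938)) = 1.26961.
With S = 8 species, ln S = 2.07944, so J = 1.26961/2.07944 = 0.61055, i.e. 0.611 to 3 decimal places.

0.611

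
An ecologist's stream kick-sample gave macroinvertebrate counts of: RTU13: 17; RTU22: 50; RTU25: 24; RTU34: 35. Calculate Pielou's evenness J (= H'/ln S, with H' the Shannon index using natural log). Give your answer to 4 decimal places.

Total N = 17+50+24+35 = 126, so the proportions are 0.134921, 0.396825, 0.190476, 0.277778 (working shown to 6 dp, full precision carried).
H' = −Σ pᵢ ln pᵢ = −((-0.270255) + (-0.366769) + (-0.315853) + (-0.355815)) = 1.308693.
With S = 4 species, ln S = 1.386294, so J = 1.308693/1.386294 = 0.944022, i.e. 0.9440 to 4 decimal places.

0.9440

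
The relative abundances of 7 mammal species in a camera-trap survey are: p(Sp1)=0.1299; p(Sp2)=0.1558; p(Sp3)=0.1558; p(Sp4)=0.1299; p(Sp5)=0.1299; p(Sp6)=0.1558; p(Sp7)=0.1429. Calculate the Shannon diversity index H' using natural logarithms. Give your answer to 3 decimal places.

Each pᵢ ln pᵢ term (working shown to 5 dp, full precision carried): 0.1299×(-2.04099)=-0.26512, 0.1558×(-1.85918)=-0.28966, 0.1558×(-1.85918)=-0.28966, 0.1299×(-2.04099)=-0.26512, 0.1299×(-2.04099)=-0.26512, 0.1558×(-1.85918)=-0.28966, 0.1429×(-1.94561)=-0.27803.
Sum = -1.94238, so H' = 1.942.

1.942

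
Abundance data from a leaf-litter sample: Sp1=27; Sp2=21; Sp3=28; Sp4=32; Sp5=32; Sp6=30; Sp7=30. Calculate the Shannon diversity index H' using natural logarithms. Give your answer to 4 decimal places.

1.9378

Total N = 27+21+28+32+32+30+30 = 200, so the proportions are 0.135, 0.105, 0.14, 0.16, 0.16, 0.15, 0.15 (working shown to 6 dp, full precision carried).
Each pᵢ ln pᵢ term: 0.135×(-2.002481)=-0.270335, 0.105×(-2.253795)=-0.236648, 0.14×(-1.966113)=-0.275256, 0.16×(-1.832581)=-0.293213, 0.16×(-1.832581)=-0.293213, 0.15×(-1.897120)=-0.284568, 0.15×(-1.897120)=-0.284568.
Sum = -1.937801, so H' = 1.9378.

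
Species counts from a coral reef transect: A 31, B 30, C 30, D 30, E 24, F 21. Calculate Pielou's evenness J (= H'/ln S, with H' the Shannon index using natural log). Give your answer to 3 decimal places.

Total N = 31+30+30+30+24+21 = 166, so the proportions are 0.18675, 0.18072, 0.18072, 0.18072, 0.14458, 0.12651 (working shown to 5 dp, full precision carried).
H' = −Σ pᵢ ln pᵢ = −((-0.31336) + (-0.30918) + (-0.30918) + (-0.30918) + (-0.27960) + (-0.26155)) = 1.78205.
With S = 6 species, ln S = 1.79176, so J = 1.78205/1.79176 = 0.99458, i.e. 0.995 to 3 decimal places.

0.995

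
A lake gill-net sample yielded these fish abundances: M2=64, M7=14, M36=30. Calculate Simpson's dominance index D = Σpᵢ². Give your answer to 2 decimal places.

0.45

Total N = 64+14+30 = 108, so the proportions are 0.5926, 0.1296, 0.2778 (working shown to 4 dp, full precision carried).
D = 0.5926² + 0.1296² + 0.2778² = 0.3512 + 0.0168 + 0.0772 = 0.4451.
To 2 decimal places, D = 0.45.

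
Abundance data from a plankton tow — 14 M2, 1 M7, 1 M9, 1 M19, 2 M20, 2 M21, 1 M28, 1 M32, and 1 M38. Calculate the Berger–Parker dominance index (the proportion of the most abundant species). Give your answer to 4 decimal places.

Total N = 14+1+1+1+2+2+1+1+1 = 24, so the proportions are 0.583333, 0.041667, 0.041667, 0.041667, 0.083333, 0.083333, 0.041667, 0.041667, 0.041667 (working shown to 6 dp, full precision carried).
The largest proportion is 0.583333, i.e. d = 0.5833 to 4 decimal places.

0.5833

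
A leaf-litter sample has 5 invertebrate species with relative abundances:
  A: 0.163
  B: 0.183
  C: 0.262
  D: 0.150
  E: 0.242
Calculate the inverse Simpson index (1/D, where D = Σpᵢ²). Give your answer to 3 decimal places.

D = 0.163² + 0.183² + 0.262² + 0.15² + 0.242² = 0.0265690 + 0.0334890 + 0.0686440 + 0.0225000 + 0.0585640 = 0.2097660 (working shown to 7 dp, full precision carried).
So 1/D = 4.76722, i.e. 4.767 to 3 decimal places.

4.767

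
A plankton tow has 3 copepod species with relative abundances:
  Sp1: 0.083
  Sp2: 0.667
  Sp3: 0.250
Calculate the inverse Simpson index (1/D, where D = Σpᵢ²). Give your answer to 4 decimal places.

D = 0.083² + 0.667² + 0.25² = 0.0068890 + 0.4448890 + 0.0625000 = 0.5142780 (working shown to 7 dp, full precision carried).
So 1/D = 1.944474, i.e. 1.9445 to 4 decimal places.

1.9445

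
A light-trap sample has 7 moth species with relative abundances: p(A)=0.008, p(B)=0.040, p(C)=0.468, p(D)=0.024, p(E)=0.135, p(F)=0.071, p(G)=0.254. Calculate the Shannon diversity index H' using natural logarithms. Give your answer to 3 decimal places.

1.418

Each pᵢ ln pᵢ term (working shown to 5 dp, full precision carried): 0.008×(-4.82831)=-0.03863, 0.04×(-3.21888)=-0.12876, 0.468×(-0.75929)=-0.35535, 0.024×(-3.72970)=-0.08951, 0.135×(-2.00248)=-0.27033, 0.071×(-2.64508)=-0.18780, 0.254×(-1.37042)=-0.34809.
Sum = -1.41846, so H' = 1.418.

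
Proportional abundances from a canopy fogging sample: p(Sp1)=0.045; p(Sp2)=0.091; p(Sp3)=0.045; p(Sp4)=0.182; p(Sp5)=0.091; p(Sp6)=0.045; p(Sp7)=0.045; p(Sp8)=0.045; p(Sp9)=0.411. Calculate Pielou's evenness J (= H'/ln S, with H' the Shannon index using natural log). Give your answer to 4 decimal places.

0.8235

H' = −Σ pᵢ ln pᵢ = −((-0.139549) + (-0.218118) + (-0.139549) + (-0.310082) + (-0.218118) + (-0.139549) + (-0.139549) + (-0.139549) + (-0.365446)) = 1.809509 (working shown to 6 dp, full precision carried).
With S = 9 species, ln S = 2.197225, so J = 1.809509/2.197225 = 0.823543, i.e. 0.8235 to 4 decimal places.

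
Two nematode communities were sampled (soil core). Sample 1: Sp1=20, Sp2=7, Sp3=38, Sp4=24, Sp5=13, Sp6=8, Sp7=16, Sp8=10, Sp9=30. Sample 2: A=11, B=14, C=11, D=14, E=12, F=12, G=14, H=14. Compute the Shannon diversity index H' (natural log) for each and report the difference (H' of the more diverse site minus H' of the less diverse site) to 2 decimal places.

0.02

Sample 1: N=166, proportions 0.1205, 0.0422, 0.2289, 0.1446, 0.0783, 0.0482, 0.0964, 0.0602, 0.1807, giving H' = 2.0551 (working shown to 4 dp, full precision carried).
Sample 2: N=102, proportions 0.1078, 0.1373, 0.1078, 0.1373, 0.1176, 0.1176, 0.1373, 0.1373, giving H' = 2.0742.
Difference = |2.0551 − 2.0742| = 0.0191, i.e. 0.02 to 2 decimal places.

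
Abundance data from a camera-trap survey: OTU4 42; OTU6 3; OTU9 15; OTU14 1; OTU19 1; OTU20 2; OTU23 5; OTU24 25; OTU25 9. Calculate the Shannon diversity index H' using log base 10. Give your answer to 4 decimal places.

Total N = 42+3+15+1+1+2+5+25+9 = 103, so the proportions are 0.407767, 0.029126, 0.145631, 0.009709, 0.009709, 0.019417, 0.048544, 0.242718, 0.087379 (working shown to 6 dp, full precision carried).
Each pᵢ log₁₀ pᵢ term: 0.407767×(-0.389588)=-0.158861, 0.029126×(-1.535716)=-0.044730, 0.145631×(-0.836746)=-0.121856, 0.009709×(-2.012837)=-0.019542, 0.009709×(-2.012837)=-0.019542, 0.019417×(-1.711807)=-0.033239, 0.048544×(-1.313867)=-0.063780, 0.242718×(-0.614897)=-0.149247, 0.087379×(-1.058595)=-0.092499.
Sum = -0.703296, so H' = 0.7033.

0.7033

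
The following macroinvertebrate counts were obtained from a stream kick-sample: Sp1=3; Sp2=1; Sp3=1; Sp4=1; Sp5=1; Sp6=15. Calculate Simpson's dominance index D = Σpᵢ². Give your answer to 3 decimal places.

0.492

Total N = 3+1+1+1+1+15 = 22, so the proportions are 0.13636, 0.04545, 0.04545, 0.04545, 0.04545, 0.68182 (working shown to 5 dp, full precision carried).
D = 0.13636² + 0.04545² + 0.04545² + 0.04545² + 0.04545² + 0.68182² = 0.01860 + 0.00207 + 0.00207 + 0.00207 + 0.00207 + 0.46488 = 0.49174.
To 3 decimal places, D = 0.492.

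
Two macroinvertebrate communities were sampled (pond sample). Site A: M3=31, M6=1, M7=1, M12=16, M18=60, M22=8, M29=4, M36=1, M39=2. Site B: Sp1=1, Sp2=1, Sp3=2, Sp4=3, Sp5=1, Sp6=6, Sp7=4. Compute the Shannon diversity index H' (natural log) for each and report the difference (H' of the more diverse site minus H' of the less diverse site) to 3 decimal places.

0.292

Site A: N=124, proportions 0.25, 0.00806, 0.00806, 0.12903, 0.48387, 0.06452, 0.03226, 0.00806, 0.01613, giving H' = 1.43284 (working shown to 5 dp, full precision carried).
Site B: N=18, proportions 0.05556, 0.05556, 0.11111, 0.16667, 0.05556, 0.33333, 0.22222, giving H' = 1.72493.
Difference = |1.43284 − 1.72493| = 0.29209, i.e. 0.292 to 3 decimal places.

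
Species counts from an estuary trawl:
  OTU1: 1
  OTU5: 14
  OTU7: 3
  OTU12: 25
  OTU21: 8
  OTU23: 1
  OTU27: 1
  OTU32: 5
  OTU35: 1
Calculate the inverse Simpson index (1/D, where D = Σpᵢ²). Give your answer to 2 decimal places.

3.77

Total N = 1+14+3+25+8+1+1+5+1 = 59, so the proportions are 0.016949, 0.237288, 0.050847, 0.423729, 0.135593, 0.016949, 0.016949, 0.084746, 0.016949 (working shown to 6 dp, full precision carried).
D = 0.016949² + 0.237288² + 0.050847² + 0.423729² + 0.135593² + 0.016949² + 0.016949² + 0.084746² + 0.016949² = 0.000287 + 0.056306 + 0.002585 + 0.179546 + 0.018386 + 0.000287 + 0.000287 + 0.007182 + 0.000287 = 0.265154.
So 1/D = 3.7714, i.e. 3.77 to 2 decimal places.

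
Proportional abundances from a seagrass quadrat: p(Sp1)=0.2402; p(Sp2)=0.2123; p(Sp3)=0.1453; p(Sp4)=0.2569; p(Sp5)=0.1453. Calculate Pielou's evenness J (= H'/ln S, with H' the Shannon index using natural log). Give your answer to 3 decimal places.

0.983

H' = −Σ pᵢ ln pᵢ = −((-0.34259) + (-0.32901) + (-0.28028) + (-0.34914) + (-0.28028)) = 1.58131 (working shown to 5 dp, full precision carried).
With S = 5 species, ln S = 1.60944, so J = 1.58131/1.60944 = 0.98252, i.e. 0.983 to 3 decimal places.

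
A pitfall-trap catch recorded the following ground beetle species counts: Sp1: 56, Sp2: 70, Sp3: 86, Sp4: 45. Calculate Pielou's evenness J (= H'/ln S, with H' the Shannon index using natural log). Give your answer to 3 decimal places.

0.979

Total N = 56+70+86+45 = 257, so the proportions are 0.2179, 0.27237, 0.33463, 0.1751 (working shown to 5 dp, full precision carried).
H' = −Σ pᵢ ln pᵢ = −((-0.33202) + (-0.35424) + (-0.36633) + (-0.30509)) = 1.35768.
With S = 4 species, ln S = 1.38629, so J = 1.35768/1.38629 = 0.97936, i.e. 0.979 to 3 decimal places.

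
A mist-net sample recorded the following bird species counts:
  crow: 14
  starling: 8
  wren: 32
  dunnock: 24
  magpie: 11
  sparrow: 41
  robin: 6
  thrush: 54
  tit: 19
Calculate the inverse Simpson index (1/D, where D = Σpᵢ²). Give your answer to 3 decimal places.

Total N = 14+8+32+24+11+41+6+54+19 = 209, so the proportions are 0.0669856, 0.0382775, 0.15311, 0.1148325, 0.0526316, 0.1961722, 0.0287081, 0.2583732, 0.0909091 (working shown to 7 dp, full precision carried).
D = 0.0669856² + 0.0382775² + 0.15311² + 0.1148325² + 0.0526316² + 0.1961722² + 0.0287081² + 0.2583732² + 0.0909091² = 0.0044871 + 0.0014652 + 0.0234427 + 0.0131865 + 0.0027701 + 0.0384836 + 0.0008242 + 0.0667567 + 0.0082645 = 0.1596804.
So 1/D = 6.26251, i.e. 6.263 to 3 decimal places.

6.263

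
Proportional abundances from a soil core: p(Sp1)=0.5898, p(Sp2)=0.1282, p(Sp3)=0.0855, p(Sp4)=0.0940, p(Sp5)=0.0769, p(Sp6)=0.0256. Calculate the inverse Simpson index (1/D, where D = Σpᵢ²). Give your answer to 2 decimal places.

D = 0.5898² + 0.1282² + 0.0855² + 0.094² + 0.0769² + 0.0256² = 0.34786 + 0.01644 + 0.00731 + 0.00884 + 0.00591 + 0.00066 = 0.38701 (working shown to 5 dp, full precision carried).
So 1/D = 2.5839, i.e. 2.58 to 2 decimal places.

2.58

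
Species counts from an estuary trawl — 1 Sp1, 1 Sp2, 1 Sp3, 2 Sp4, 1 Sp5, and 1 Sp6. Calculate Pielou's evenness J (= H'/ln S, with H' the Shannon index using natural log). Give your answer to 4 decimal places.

Total N = 1+1+1+2+1+1 = 7, so the proportions are 0.142857, 0.142857, 0.142857, 0.285714, 0.142857, 0.142857 (working shown to 6 dp, full precision carried).
H' = −Σ pᵢ ln pᵢ = −((-0.277987) + (-0.277987) + (-0.277987) + (-0.357932) + (-0.277987) + (-0.277987)) = 1.747868.
With S = 6 species, ln S = 1.791759, so J = 1.747868/1.791759 = 0.975504, i.e. 0.9755 to 4 decimal places.

0.9755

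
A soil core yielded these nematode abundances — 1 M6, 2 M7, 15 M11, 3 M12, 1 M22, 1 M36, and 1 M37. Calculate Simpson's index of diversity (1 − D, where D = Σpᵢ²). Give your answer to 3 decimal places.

Total N = 1+2+15+3+1+1+1 = 24, so the proportions are 0.04167, 0.08333, 0.625, 0.125, 0.04167, 0.04167, 0.04167 (working shown to 5 dp, full precision carried).
D = 0.04167² + 0.08333² + 0.625² + 0.125² + 0.04167² + 0.04167² + 0.04167² = 0.00174 + 0.00694 + 0.39062 + 0.01562 + 0.00174 + 0.00174 + 0.00174 = 0.42014.
So 1 − D = 0.57986, i.e. 0.580 to 3 decimal places.

0.580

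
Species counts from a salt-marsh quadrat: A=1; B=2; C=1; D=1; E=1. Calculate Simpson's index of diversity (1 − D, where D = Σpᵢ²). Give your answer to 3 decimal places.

Total N = 1+2+1+1+1 = 6, so the proportions are 0.16667, 0.33333, 0.16667, 0.16667, 0.16667 (working shown to 5 dp, full precision carried).
D = 0.16667² + 0.33333² + 0.16667² + 0.16667² + 0.16667² = 0.02778 + 0.11111 + 0.02778 + 0.02778 + 0.02778 = 0.22222.
So 1 − D = 0.77778, i.e. 0.778 to 3 decimal places.

0.778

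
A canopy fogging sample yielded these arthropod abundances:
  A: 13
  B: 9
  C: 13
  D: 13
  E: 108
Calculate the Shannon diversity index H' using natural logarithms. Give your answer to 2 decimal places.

1.04

Total N = 13+9+13+13+108 = 156, so the proportions are 0.0833, 0.0577, 0.0833, 0.0833, 0.6923 (working shown to 4 dp, full precision carried).
Each pᵢ ln pᵢ term: 0.0833×(-2.4849)=-0.2071, 0.0577×(-2.8526)=-0.1646, 0.0833×(-2.4849)=-0.2071, 0.0833×(-2.4849)=-0.2071, 0.6923×(-0.3677)=-0.2546.
Sum = -1.0404, so H' = 1.04.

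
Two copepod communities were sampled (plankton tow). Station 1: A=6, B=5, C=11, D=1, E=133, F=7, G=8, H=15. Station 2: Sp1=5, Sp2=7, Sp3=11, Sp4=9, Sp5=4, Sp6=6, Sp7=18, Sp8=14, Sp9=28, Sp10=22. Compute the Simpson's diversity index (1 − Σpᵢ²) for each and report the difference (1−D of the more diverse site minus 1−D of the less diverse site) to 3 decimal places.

Station 1: N=186, proportions 0.03226, 0.02688, 0.05914, 0.00538, 0.71505, 0.03763, 0.04301, 0.08065, giving 1−D = 0.47364 (working shown to 5 dp, full precision carried).
Station 2: N=124, proportions 0.04032, 0.05645, 0.08871, 0.07258, 0.03226, 0.04839, 0.14516, 0.1129, 0.22581, 0.17742, giving 1−D = 0.86238.
Difference = |0.47364 − 0.86238| = 0.38874, i.e. 0.389 to 3 decimal places.

0.389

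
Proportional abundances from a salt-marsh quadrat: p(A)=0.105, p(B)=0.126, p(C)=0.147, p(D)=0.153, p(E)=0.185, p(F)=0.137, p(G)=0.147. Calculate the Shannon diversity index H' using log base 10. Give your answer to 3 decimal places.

0.840

Each pᵢ log₁₀ pᵢ term (working shown to 5 dp, full precision carried): 0.105×(-0.97881)=-0.10278, 0.126×(-0.89963)=-0.11335, 0.147×(-0.83268)=-0.12240, 0.153×(-0.81531)=-0.12474, 0.185×(-0.73283)=-0.13557, 0.137×(-0.86328)=-0.11827, 0.147×(-0.83268)=-0.12240.
Sum = -0.83952, so H' = 0.840.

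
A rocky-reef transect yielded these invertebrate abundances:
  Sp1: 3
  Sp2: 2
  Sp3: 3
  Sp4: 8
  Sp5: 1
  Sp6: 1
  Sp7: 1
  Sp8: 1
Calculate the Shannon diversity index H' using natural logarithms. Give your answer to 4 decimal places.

1.7651

Total N = 3+2+3+8+1+1+1+1 = 20, so the proportions are 0.15, 0.1, 0.15, 0.4, 0.05, 0.05, 0.05, 0.05 (working shown to 6 dp, full precision carried).
Each pᵢ ln pᵢ term: 0.15×(-1.897120)=-0.284568, 0.1×(-2.302585)=-0.230259, 0.15×(-1.897120)=-0.284568, 0.4×(-0.916291)=-0.366516, 0.05×(-2.995732)=-0.149787, 0.05×(-2.995732)=-0.149787, 0.05×(-2.995732)=-0.149787, 0.05×(-2.995732)=-0.149787.
Sum = -1.765057, so H' = 1.7651.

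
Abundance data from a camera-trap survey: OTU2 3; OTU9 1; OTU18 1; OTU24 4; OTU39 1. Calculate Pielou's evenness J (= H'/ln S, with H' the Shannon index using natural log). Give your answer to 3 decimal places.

0.881

Total N = 3+1+1+4+1 = 10, so the proportions are 0.3, 0.1, 0.1, 0.4, 0.1 (working shown to 5 dp, full precision carried).
H' = −Σ pᵢ ln pᵢ = −((-0.36119) + (-0.23026) + (-0.23026) + (-0.36652) + (-0.23026)) = 1.41848.
With S = 5 species, ln S = 1.60944, so J = 1.41848/1.60944 = 0.88135, i.e. 0.881 to 3 decimal places.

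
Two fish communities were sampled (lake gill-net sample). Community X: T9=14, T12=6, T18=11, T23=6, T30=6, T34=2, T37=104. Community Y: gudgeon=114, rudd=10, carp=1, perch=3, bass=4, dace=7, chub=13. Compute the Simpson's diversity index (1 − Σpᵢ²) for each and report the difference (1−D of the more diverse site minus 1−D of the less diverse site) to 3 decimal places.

Community X: N=149, proportions 0.09396, 0.04027, 0.07383, 0.04027, 0.04027, 0.01342, 0.69799, giving 1−D = 0.49349 (working shown to 5 dp, full precision carried).
Community Y: N=152, proportions 0.75, 0.06579, 0.00658, 0.01974, 0.02632, 0.04605, 0.08553, giving 1−D = 0.42261.
Difference = |0.49349 − 0.42261| = 0.07088, i.e. 0.071 to 3 decimal places.

0.071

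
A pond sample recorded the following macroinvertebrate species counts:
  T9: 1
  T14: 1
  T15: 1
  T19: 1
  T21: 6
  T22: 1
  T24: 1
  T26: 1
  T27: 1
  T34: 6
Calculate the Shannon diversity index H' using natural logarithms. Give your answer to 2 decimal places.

1.92

Total N = 1+1+1+1+6+1+1+1+1+6 = 20, so the proportions are 0.05, 0.05, 0.05, 0.05, 0.3, 0.05, 0.05, 0.05, 0.05, 0.3 (working shown to 4 dp, full precision carried).
Each pᵢ ln pᵢ term: 0.05×(-2.9957)=-0.1498, 0.05×(-2.9957)=-0.1498, 0.05×(-2.9957)=-0.1498, 0.05×(-2.9957)=-0.1498, 0.3×(-1.2040)=-0.3612, 0.05×(-2.9957)=-0.1498, 0.05×(-2.9957)=-0.1498, 0.05×(-2.9957)=-0.1498, 0.05×(-2.9957)=-0.1498, 0.3×(-1.2040)=-0.3612.
Sum = -1.9207, so H' = 1.92.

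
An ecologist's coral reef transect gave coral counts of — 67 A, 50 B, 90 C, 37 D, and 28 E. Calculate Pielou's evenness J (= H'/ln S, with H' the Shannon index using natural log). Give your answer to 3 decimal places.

Total N = 67+50+90+37+28 = 272, so the proportions are 0.24632, 0.18382, 0.33088, 0.13603, 0.10294 (working shown to 5 dp, full precision carried).
H' = −Σ pᵢ ln pᵢ = −((-0.34513) + (-0.31136) + (-0.36595) + (-0.27136) + (-0.23405)) = 1.52785.
With S = 5 species, ln S = 1.60944, so J = 1.52785/1.60944 = 0.94930, i.e. 0.949 to 3 decimal places.

0.949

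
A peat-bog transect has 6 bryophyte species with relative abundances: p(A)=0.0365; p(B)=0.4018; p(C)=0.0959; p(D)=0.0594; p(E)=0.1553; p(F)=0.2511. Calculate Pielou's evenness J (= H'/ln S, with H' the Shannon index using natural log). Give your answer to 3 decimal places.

0.846

H' = −Σ pᵢ ln pᵢ = −((-0.12083) + (-0.36636) + (-0.22483) + (-0.16771) + (-0.28923) + (-0.34700)) = 1.51597 (working shown to 5 dp, full precision carried).
With S = 6 species, ln S = 1.79176, so J = 1.51597/1.79176 = 0.84608, i.e. 0.846 to 3 decimal places.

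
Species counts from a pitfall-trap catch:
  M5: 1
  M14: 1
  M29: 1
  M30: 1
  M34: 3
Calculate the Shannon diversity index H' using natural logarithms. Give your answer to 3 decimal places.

Total N = 1+1+1+1+3 = 7, so the proportions are 0.14286, 0.14286, 0.14286, 0.14286, 0.42857 (working shown to 5 dp, full precision carried).
Each pᵢ ln pᵢ term: 0.14286×(-1.94591)=-0.27799, 0.14286×(-1.94591)=-0.27799, 0.14286×(-1.94591)=-0.27799, 0.14286×(-1.94591)=-0.27799, 0.42857×(-0.84730)=-0.36313.
Sum = -1.47508, so H' = 1.475.

1.475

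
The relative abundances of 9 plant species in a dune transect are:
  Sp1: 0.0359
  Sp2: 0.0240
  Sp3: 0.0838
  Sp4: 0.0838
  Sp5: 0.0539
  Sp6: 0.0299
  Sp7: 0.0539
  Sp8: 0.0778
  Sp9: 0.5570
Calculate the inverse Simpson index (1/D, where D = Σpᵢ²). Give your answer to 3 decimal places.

D = 0.0359² + 0.024² + 0.0838² + 0.0838² + 0.0539² + 0.0299² + 0.0539² + 0.0778² + 0.557² = 0.001289 + 0.000576 + 0.007022 + 0.007022 + 0.002905 + 0.000894 + 0.002905 + 0.006053 + 0.310249 = 0.338916 (working shown to 6 dp, full precision carried).
So 1/D = 2.95058, i.e. 2.951 to 3 decimal places.

2.951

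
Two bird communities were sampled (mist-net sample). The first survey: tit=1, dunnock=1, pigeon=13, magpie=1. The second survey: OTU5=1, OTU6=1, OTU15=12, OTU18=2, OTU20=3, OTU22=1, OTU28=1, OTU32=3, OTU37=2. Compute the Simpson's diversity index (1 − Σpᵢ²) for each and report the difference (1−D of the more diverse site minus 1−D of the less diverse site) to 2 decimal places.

The first survey: N=16, proportions 0.0625, 0.0625, 0.8125, 0.0625, giving 1−D = 0.3281 (working shown to 4 dp, full precision carried).
The second survey: N=26, proportions 0.0385, 0.0385, 0.4615, 0.0769, 0.1154, 0.0385, 0.0385, 0.1154, 0.0769, giving 1−D = 0.7426.
Difference = |0.3281 − 0.7426| = 0.4145, i.e. 0.41 to 2 decimal places.

0.41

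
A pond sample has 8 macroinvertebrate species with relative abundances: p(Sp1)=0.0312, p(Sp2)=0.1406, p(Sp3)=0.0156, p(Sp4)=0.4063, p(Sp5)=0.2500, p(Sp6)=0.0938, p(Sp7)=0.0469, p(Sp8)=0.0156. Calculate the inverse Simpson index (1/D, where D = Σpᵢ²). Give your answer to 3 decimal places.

3.849

D = 0.0312² + 0.1406² + 0.0156² + 0.4063² + 0.25² + 0.0938² + 0.0469² + 0.0156² = 0.0009734 + 0.0197684 + 0.0002434 + 0.1650797 + 0.0625000 + 0.0087984 + 0.0021996 + 0.0002434 = 0.2598063 (working shown to 7 dp, full precision carried).
So 1/D = 3.84902, i.e. 3.849 to 3 decimal places.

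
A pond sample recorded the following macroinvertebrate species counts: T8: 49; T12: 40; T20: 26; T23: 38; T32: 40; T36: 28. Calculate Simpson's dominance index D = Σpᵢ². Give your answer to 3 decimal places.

Total N = 49+40+26+38+40+28 = 221, so the proportions are 0.22172, 0.181, 0.11765, 0.17195, 0.181, 0.1267 (working shown to 5 dp, full precision carried).
D = 0.22172² + 0.181² + 0.11765² + 0.17195² + 0.181² + 0.1267² = 0.04916 + 0.03276 + 0.01384 + 0.02957 + 0.03276 + 0.01605 = 0.17414.
To 3 decimal places, D = 0.174.

0.174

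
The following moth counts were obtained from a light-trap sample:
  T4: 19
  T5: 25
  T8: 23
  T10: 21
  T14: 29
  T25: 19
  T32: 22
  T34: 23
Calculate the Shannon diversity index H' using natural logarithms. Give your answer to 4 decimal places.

2.0704

Total N = 19+25+23+21+29+19+22+23 = 181, so the proportions are 0.104972, 0.138122, 0.127072, 0.116022, 0.160221, 0.104972, 0.121547, 0.127072 (working shown to 6 dp, full precision carried).
Each pᵢ ln pᵢ term: 0.104972×(-2.254058)=-0.236614, 0.138122×(-1.979621)=-0.273428, 0.127072×(-2.063003)=-0.262150, 0.116022×(-2.153975)=-0.249909, 0.160221×(-1.831201)=-0.293397, 0.104972×(-2.254058)=-0.236614, 0.121547×(-2.107455)=-0.256155, 0.127072×(-2.063003)=-0.262150.
Sum = -2.070415, so H' = 2.0704.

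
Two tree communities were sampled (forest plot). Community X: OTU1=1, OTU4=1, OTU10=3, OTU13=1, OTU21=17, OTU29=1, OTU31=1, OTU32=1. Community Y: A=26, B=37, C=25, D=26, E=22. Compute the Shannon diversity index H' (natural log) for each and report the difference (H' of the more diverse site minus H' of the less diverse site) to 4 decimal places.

0.3140

Community X: N=26, proportions 0.038462, 0.038462, 0.115385, 0.038462, 0.653846, 0.038462, 0.038462, 0.038462, giving H' = 1.278848 (working shown to 6 dp, full precision carried).
Community Y: N=136, proportions 0.191176, 0.272059, 0.183824, 0.191176, 0.161765, giving H' = 1.592803.
Difference = |1.278848 − 1.592803| = 0.313955, i.e. 0.3140 to 4 decimal places.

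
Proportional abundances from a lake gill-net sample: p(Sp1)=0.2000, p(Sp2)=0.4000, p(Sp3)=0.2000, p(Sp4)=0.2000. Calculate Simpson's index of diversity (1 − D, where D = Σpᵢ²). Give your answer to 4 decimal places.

0.7200

D = 0.2² + 0.4² + 0.2² + 0.2² = 0.040000 + 0.160000 + 0.040000 + 0.040000 = 0.280000 (working shown to 6 dp, full precision carried).
So 1 − D = 0.720000, i.e. 0.7200 to 4 decimal places.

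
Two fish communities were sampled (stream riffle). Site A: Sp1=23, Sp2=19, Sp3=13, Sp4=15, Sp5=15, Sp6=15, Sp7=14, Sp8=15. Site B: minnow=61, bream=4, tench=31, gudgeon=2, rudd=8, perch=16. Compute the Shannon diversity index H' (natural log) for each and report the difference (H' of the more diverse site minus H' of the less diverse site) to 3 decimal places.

0.743

Site A: N=129, proportions 0.17829, 0.14729, 0.10078, 0.11628, 0.11628, 0.11628, 0.10853, 0.11628, giving H' = 2.06264 (working shown to 5 dp, full precision carried).
Site B: N=122, proportions 0.5, 0.03279, 0.2541, 0.01639, 0.06557, 0.13115, giving H' = 1.31922.
Difference = |2.06264 − 1.31922| = 0.74342, i.e. 0.743 to 3 decimal places.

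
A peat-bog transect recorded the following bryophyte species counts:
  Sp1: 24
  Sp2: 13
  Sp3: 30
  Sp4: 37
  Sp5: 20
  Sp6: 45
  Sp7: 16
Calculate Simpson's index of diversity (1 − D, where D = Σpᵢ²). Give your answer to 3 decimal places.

0.834

Total N = 24+13+30+37+20+45+16 = 185, so the proportions are 0.12973, 0.07027, 0.16216, 0.2, 0.10811, 0.24324, 0.08649 (working shown to 5 dp, full precision carried).
D = 0.12973² + 0.07027² + 0.16216² + 0.2² + 0.10811² + 0.24324² + 0.08649² = 0.01683 + 0.00494 + 0.02630 + 0.04000 + 0.01169 + 0.05917 + 0.00748 = 0.16640.
So 1 − D = 0.83360, i.e. 0.834 to 3 decimal places.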